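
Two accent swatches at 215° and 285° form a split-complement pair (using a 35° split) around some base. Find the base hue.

The accents sit 35° either side of the complement, so the complement is their short-arc midpoint on the wheel.
Short-arc midpoint of 215° and 285°: 250°.
Base is 180° from the complement: 250 − 180 = 70°

70°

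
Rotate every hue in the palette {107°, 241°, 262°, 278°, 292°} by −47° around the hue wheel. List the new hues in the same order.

107 − 47 = 60°
241 − 47 = 194°
262 − 47 = 215°
278 − 47 = 231°
292 − 47 = 245°

60°, 194°, 215°, 231°, 245°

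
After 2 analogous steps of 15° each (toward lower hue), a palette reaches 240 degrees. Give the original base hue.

270°

2 steps of 15° (toward lower hue) give a net shift of −30°.
Start = end − shift: 240 + 30 = 270°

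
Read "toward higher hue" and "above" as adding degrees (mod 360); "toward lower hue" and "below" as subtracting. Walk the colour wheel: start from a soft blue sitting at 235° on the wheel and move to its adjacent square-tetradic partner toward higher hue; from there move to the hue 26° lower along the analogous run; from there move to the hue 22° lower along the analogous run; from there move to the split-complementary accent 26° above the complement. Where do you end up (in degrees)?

square ↑ +90°: 235 + 90 = 325°
analog 26° ↓ −26°: 325 − 26 = 299°
analog 22° ↓ −22°: 299 − 22 = 277°
split-comp 26° ↑ +206°: 277 + 206 = 483 → 483 − 360 = 123°

123°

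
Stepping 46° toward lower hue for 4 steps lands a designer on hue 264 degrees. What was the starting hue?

88°

4 steps of 46° (toward lower hue) give a net shift of −184°.
Start = end − shift: 264 + 184 = 448 → 448 − 360 = 88°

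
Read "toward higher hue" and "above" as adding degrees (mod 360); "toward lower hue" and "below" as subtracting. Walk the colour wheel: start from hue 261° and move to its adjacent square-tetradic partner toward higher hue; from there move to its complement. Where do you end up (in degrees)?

171°

261 + 90 = 351°   (square ↑)
351 + 180 = 531 → 531 − 360 = 171°   (complement)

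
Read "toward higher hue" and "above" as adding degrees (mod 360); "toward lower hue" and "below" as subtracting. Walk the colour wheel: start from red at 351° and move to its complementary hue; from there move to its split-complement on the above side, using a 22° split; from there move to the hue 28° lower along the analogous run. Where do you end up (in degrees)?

351 + 180 = 531 → 531 − 360 = 171°   (complement)
171 + 202 = 373 → 373 − 360 = 13°   (split-comp 22° ↑)
13 − 28 = -15 → -15 + 360 = 345°   (analog 28° ↓)

345°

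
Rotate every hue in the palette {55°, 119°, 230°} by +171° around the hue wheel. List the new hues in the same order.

55 + 171 = 226°
119 + 171 = 290°
230 + 171 = 401 → 401 − 360 = 41°

226°, 290°, 41°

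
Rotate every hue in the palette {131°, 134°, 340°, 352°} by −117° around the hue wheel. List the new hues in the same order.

131 − 117 = 14°
134 − 117 = 17°
340 − 117 = 223°
352 − 117 = 235°

14°, 17°, 223°, 235°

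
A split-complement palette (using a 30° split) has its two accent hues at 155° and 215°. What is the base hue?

5°

The accents sit 30° either side of the complement, so the complement is their short-arc midpoint on the wheel.
Short-arc midpoint of 155° and 215°: 185°.
Base is 180° from the complement: 185 − 180 = 5°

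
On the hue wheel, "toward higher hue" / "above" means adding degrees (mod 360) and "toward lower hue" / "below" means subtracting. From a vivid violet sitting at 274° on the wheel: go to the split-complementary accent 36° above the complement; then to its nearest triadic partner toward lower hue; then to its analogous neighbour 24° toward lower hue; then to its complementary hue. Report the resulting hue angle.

+216° (split-comp 36° ↑): 274 + 216 = 490 → 490 − 360 = 130°
−120° (triadic ↓): 130 − 120 = 10°
−24° (analog 24° ↓): 10 − 24 = -14 → -14 + 360 = 346°
+180° (complement): 346 + 180 = 526 → 526 − 360 = 166°

166°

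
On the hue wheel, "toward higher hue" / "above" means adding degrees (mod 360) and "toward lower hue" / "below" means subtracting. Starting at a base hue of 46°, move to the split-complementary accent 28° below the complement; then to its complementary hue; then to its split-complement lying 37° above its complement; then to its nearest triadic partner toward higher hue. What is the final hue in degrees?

+152° (split-comp 28° ↓): 46 + 152 = 198°
+180° (complement): 198 + 180 = 378 → 378 − 360 = 18°
+217° (split-comp 37° ↑): 18 + 217 = 235°
+120° (triadic ↑): 235 + 120 = 355°

355°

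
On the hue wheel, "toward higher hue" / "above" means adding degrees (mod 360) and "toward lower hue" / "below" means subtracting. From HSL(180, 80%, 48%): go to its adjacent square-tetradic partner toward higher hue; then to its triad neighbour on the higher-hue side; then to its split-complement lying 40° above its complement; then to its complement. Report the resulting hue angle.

+90° (square ↑): 180 + 90 = 270°
+120° (triadic ↑): 270 + 120 = 390 → 390 − 360 = 30°
+220° (split-comp 40° ↑): 30 + 220 = 250°
+180° (complement): 250 + 180 = 430 → 430 − 360 = 70°

70°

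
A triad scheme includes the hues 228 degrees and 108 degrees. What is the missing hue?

A triad places three hues 120° apart.
The full set through 108° is {108°, 228°, 348°}.
Given {108°, 228°}, the missing hue is 348°.

348°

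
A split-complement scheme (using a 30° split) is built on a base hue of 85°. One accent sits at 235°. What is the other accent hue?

295°

Split-complementary hues sit 30° either side of the complement.
Complement of the base 85°: 85 + 180 = 265°
The given accent 235° is 30° one side of 265°; the other accent sits 30° the other side: 265 + 30 = 295°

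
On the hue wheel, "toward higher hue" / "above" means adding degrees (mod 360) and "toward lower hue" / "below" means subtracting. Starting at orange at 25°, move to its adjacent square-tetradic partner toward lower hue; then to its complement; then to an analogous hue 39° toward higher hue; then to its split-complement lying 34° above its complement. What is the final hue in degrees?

8°

25 − 90 = -65 → -65 + 360 = 295°   (square ↓)
295 + 180 = 475 → 475 − 360 = 115°   (complement)
115 + 39 = 154°   (analog 39° ↑)
154 + 214 = 368 → 368 − 360 = 8°   (split-comp 34° ↑)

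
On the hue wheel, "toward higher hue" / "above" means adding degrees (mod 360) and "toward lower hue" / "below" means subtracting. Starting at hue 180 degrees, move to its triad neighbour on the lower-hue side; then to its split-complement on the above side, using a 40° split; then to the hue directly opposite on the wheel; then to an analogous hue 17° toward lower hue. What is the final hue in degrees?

83°

180 − 120 = 60°   (triadic ↓)
60 + 220 = 280°   (split-comp 40° ↑)
280 + 180 = 460 → 460 − 360 = 100°   (complement)
100 − 17 = 83°   (analog 17° ↓)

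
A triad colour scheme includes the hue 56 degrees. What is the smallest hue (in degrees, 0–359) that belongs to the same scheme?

56°

A triad places three hues 120° apart.
The full set through 56° is {56°, 176°, 296°}.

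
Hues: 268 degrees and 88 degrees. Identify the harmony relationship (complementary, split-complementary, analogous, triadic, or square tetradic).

Sort the hues: 88°, 268°.
Successive gaps around the wheel: 180°, 180°.
Two hues 180° apart are complementary.

complementary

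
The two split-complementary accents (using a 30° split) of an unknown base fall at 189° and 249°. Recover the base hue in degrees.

The accents sit 30° either side of the complement, so the complement is their short-arc midpoint on the wheel.
Short-arc midpoint of 189° and 249°: 219°.
Base is 180° from the complement: 219 − 180 = 39°

39°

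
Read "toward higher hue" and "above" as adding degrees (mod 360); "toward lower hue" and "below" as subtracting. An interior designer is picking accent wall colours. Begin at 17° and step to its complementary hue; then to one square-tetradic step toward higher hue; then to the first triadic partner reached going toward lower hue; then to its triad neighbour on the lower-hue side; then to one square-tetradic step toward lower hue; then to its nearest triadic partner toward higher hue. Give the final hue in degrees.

+180° (complement): 17 + 180 = 197°
+90° (square ↑): 197 + 90 = 287°
−120° (triadic ↓): 287 − 120 = 167°
−120° (triadic ↓): 167 − 120 = 47°
−90° (square ↓): 47 − 90 = -43 → -43 + 360 = 317°
+120° (triadic ↑): 317 + 120 = 437 → 437 − 360 = 77°

77°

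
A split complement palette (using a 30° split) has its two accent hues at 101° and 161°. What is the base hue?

The accents sit 30° either side of the complement, so the complement is their short-arc midpoint on the wheel.
Short-arc midpoint of 101° and 161°: 131°.
Base is 180° from the complement: 131 − 180 = -49 → -49 + 360 = 311°

311°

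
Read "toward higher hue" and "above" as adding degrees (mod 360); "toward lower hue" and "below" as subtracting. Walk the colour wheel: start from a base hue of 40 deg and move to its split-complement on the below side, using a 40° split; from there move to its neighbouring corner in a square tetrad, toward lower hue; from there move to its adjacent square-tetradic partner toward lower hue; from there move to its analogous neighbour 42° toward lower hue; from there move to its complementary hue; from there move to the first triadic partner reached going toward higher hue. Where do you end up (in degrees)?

split-comp 40° ↓ +140°: 40 + 140 = 180°
square ↓ −90°: 180 − 90 = 90°
square ↓ −90°: 90 − 90 = 0°
analog 42° ↓ −42°: 0 − 42 = -42 → -42 + 360 = 318°
complement +180°: 318 + 180 = 498 → 498 − 360 = 138°
triadic ↑ +120°: 138 + 120 = 258°

258°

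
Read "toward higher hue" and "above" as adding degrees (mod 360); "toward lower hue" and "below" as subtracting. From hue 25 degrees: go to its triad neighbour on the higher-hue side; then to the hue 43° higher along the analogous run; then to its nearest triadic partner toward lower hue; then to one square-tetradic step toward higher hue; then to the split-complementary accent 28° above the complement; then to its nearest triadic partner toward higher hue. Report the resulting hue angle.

25 + 120 = 145°   (triadic ↑)
145 + 43 = 188°   (analog 43° ↑)
188 − 120 = 68°   (triadic ↓)
68 + 90 = 158°   (square ↑)
158 + 208 = 366 → 366 − 360 = 6°   (split-comp 28° ↑)
6 + 120 = 126°   (triadic ↑)

126°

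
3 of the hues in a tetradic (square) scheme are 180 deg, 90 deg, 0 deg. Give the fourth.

A square tetradic scheme places four hues every 90°.
The full set through 0° is {0°, 90°, 180°, 270°}.
Given {0°, 90°, 180°}, the missing hue is 270°.

270°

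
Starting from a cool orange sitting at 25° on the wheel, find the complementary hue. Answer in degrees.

205°

25 + 180 = 205°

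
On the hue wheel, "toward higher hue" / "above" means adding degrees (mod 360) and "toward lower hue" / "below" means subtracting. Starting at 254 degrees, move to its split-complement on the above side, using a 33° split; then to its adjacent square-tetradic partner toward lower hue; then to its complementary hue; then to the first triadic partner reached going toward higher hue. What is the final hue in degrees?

317°

254 + 213 = 467 → 467 − 360 = 107°   (split-comp 33° ↑)
107 − 90 = 17°   (square ↓)
17 + 180 = 197°   (complement)
197 + 120 = 317°   (triadic ↑)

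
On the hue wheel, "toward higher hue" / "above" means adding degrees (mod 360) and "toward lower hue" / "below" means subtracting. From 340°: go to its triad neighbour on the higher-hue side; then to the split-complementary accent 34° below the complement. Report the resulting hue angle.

triadic ↑ +120°: 340 + 120 = 460 → 460 − 360 = 100°
split-comp 34° ↓ +146°: 100 + 146 = 246°

246°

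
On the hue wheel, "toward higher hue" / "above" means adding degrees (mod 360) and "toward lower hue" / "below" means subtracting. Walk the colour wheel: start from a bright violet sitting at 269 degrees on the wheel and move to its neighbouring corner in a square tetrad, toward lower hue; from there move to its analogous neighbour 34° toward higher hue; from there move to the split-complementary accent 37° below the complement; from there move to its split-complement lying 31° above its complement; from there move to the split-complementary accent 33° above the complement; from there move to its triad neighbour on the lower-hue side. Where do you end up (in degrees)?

300°

269 − 90 = 179°   (square ↓)
179 + 34 = 213°   (analog 34° ↑)
213 + 143 = 356°   (split-comp 37° ↓)
356 + 211 = 567 → 567 − 360 = 207°   (split-comp 31° ↑)
207 + 213 = 420 → 420 − 360 = 60°   (split-comp 33° ↑)
60 − 120 = -60 → -60 + 360 = 300°   (triadic ↓)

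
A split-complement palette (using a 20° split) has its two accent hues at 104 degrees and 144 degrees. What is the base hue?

304°

The accents sit 20° either side of the complement, so the complement is their short-arc midpoint on the wheel.
Short-arc midpoint of 104° and 144°: 124°.
Base is 180° from the complement: 124 − 180 = -56 → -56 + 360 = 304°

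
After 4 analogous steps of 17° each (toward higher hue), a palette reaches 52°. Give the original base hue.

4 steps of 17° (toward higher hue) give a net shift of +68°.
Start = end − shift: 52 − 68 = -16 → -16 + 360 = 344°

344°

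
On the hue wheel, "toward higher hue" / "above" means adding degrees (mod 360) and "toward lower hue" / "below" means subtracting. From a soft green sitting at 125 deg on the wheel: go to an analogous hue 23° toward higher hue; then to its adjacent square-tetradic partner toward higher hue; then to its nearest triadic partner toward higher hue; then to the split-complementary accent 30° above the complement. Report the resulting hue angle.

208°

+23° (analog 23° ↑): 125 + 23 = 148°
+90° (square ↑): 148 + 90 = 238°
+120° (triadic ↑): 238 + 120 = 358°
+210° (split-comp 30° ↑): 358 + 210 = 568 → 568 − 360 = 208°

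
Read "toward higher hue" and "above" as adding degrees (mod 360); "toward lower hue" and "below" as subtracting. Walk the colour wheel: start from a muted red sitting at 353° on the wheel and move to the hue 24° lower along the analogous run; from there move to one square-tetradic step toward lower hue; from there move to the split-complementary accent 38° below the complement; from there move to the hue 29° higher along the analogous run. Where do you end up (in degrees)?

353 − 24 = 329°   (analog 24° ↓)
329 − 90 = 239°   (square ↓)
239 + 142 = 381 → 381 − 360 = 21°   (split-comp 38° ↓)
21 + 29 = 50°   (analog 29° ↑)

50°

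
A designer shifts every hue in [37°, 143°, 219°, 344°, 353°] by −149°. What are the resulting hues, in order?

37 − 149 = -112 → -112 + 360 = 248°
143 − 149 = -6 → -6 + 360 = 354°
219 − 149 = 70°
344 − 149 = 195°
353 − 149 = 204°

248°, 354°, 70°, 195°, 204°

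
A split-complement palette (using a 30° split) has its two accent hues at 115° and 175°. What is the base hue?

325°

The accents sit 30° either side of the complement, so the complement is their short-arc midpoint on the wheel.
Short-arc midpoint of 115° and 175°: 145°.
Base is 180° from the complement: 145 − 180 = -35 → -35 + 360 = 325°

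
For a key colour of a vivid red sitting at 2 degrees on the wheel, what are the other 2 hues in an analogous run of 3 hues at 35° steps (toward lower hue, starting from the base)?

Analogous hues sit every 35° along the wheel.
2 − 35 = -33 → -33 + 360 = 327°
2 − 70 = -68 → -68 + 360 = 292°

327° and 292°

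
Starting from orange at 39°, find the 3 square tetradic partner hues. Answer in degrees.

A square tetradic scheme places four hues every 90°.
39 + 90 = 129°
39 + 180 = 219°
39 + 270 = 309°

129°, 219° and 309°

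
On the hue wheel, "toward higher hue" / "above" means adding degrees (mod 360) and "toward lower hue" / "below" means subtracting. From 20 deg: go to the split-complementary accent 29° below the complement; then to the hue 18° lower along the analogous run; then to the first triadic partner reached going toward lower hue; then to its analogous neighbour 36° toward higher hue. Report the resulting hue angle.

69°

split-comp 29° ↓ +151°: 20 + 151 = 171°
analog 18° ↓ −18°: 171 − 18 = 153°
triadic ↓ −120°: 153 − 120 = 33°
analog 36° ↑ +36°: 33 + 36 = 69°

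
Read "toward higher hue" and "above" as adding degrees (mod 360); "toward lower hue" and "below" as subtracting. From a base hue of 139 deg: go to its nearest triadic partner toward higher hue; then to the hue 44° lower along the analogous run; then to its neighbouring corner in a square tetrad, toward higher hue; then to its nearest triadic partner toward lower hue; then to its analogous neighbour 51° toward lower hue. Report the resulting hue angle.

134°

139 + 120 = 259°   (triadic ↑)
259 − 44 = 215°   (analog 44° ↓)
215 + 90 = 305°   (square ↑)
305 − 120 = 185°   (triadic ↓)
185 − 51 = 134°   (analog 51° ↓)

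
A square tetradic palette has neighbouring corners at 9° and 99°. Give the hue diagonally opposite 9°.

A square tetradic scheme places four hues 90° apart; opposite corners are 180° apart.
9 + 180 = 189°

189°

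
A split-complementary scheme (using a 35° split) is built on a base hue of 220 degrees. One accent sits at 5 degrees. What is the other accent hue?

75°

Split-complementary hues sit 35° either side of the complement.
Complement of the base 220°: 220 + 180 = 400 → 400 − 360 = 40°
The given accent 5° is 35° one side of 40°; the other accent sits 35° the other side: 40 + 35 = 75°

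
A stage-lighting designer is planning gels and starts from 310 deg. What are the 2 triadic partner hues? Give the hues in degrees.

A triad places three hues 120° apart.
310 + 120 = 430 → 430 − 360 = 70°
310 + 240 = 550 → 550 − 360 = 190°

70° and 190°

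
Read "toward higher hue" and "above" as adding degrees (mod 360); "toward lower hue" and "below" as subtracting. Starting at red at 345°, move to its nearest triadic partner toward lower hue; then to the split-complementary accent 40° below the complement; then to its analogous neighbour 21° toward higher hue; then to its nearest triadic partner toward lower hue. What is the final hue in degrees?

−120° (triadic ↓): 345 − 120 = 225°
+140° (split-comp 40° ↓): 225 + 140 = 365 → 365 − 360 = 5°
+21° (analog 21° ↑): 5 + 21 = 26°
−120° (triadic ↓): 26 − 120 = -94 → -94 + 360 = 266°

266°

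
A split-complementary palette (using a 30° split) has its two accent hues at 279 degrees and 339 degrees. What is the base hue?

129°

The accents sit 30° either side of the complement, so the complement is their short-arc midpoint on the wheel.
Short-arc midpoint of 279° and 339°: 309°.
Base is 180° from the complement: 309 − 180 = 129°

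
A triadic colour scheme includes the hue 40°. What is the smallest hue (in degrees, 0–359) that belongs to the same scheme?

40°

A triad places three hues 120° apart.
The full set through 40° is {40°, 160°, 280°}.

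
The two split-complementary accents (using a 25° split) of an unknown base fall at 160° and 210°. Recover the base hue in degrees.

5°

The accents sit 25° either side of the complement, so the complement is their short-arc midpoint on the wheel.
Short-arc midpoint of 160° and 210°: 185°.
Base is 180° from the complement: 185 − 180 = 5°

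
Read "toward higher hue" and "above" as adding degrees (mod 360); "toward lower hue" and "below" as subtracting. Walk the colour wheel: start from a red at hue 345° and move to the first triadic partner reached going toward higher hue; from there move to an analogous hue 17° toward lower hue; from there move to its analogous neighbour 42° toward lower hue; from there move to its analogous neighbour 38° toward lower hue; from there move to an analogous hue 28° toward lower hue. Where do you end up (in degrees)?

340°

345 + 120 = 465 → 465 − 360 = 105°   (triadic ↑)
105 − 17 = 88°   (analog 17° ↓)
88 − 42 = 46°   (analog 42° ↓)
46 − 38 = 8°   (analog 38° ↓)
8 − 28 = -20 → -20 + 360 = 340°   (analog 28° ↓)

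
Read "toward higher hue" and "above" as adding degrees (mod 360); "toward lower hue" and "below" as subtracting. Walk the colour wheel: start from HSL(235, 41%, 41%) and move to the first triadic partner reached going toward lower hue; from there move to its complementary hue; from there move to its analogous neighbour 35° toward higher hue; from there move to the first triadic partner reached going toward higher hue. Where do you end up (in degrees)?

−120° (triadic ↓): 235 − 120 = 115°
+180° (complement): 115 + 180 = 295°
+35° (analog 35° ↑): 295 + 35 = 330°
+120° (triadic ↑): 330 + 120 = 450 → 450 − 360 = 90°

90°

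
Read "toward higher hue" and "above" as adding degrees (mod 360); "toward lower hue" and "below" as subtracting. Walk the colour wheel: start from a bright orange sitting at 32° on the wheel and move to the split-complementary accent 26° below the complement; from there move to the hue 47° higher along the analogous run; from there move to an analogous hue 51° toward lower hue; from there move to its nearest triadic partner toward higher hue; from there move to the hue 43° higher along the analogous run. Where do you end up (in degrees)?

345°

+154° (split-comp 26° ↓): 32 + 154 = 186°
+47° (analog 47° ↑): 186 + 47 = 233°
−51° (analog 51° ↓): 233 − 51 = 182°
+120° (triadic ↑): 182 + 120 = 302°
+43° (analog 43° ↑): 302 + 43 = 345°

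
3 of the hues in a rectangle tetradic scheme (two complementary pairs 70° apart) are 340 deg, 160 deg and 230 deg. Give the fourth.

A rectangular tetradic uses two complementary pairs 70° apart: offsets 0°, 70°, 180°, 250°.
Among {160°, 230°, 340°}, 160° and 340° are a 180° pair.
The remaining hue 230° needs its own complement: 230 + 180 = 410 → 410 − 360 = 50°

50°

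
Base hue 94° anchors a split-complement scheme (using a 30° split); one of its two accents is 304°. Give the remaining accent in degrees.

Split-complementary hues sit 30° either side of the complement.
Complement of the base 94°: 94 + 180 = 274°
The given accent 304° is 30° one side of 274°; the other accent sits 30° the other side: 274 − 30 = 244°

244°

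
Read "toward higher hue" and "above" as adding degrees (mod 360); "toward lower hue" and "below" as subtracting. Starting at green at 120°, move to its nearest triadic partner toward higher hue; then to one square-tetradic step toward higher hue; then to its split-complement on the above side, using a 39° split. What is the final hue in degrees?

+120° (triadic ↑): 120 + 120 = 240°
+90° (square ↑): 240 + 90 = 330°
+219° (split-comp 39° ↑): 330 + 219 = 549 → 549 − 360 = 189°

189°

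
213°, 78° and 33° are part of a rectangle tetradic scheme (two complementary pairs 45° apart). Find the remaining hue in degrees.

A rectangular tetradic uses two complementary pairs 45° apart: offsets 0°, 45°, 180°, 225°.
Among {33°, 78°, 213°}, 213° and 33° are a 180° pair.
The remaining hue 78° needs its own complement: 78 + 180 = 258°

258°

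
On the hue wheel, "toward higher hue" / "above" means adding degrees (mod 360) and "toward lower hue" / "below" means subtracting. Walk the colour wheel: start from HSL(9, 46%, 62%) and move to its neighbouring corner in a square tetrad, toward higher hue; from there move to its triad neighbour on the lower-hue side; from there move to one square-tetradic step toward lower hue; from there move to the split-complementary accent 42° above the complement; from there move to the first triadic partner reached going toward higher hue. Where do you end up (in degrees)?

231°

square ↑ +90°: 9 + 90 = 99°
triadic ↓ −120°: 99 − 120 = -21 → -21 + 360 = 339°
square ↓ −90°: 339 − 90 = 249°
split-comp 42° ↑ +222°: 249 + 222 = 471 → 471 − 360 = 111°
triadic ↑ +120°: 111 + 120 = 231°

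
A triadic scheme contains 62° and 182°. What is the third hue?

302°

A triad spaces three hues 120° apart.
The full set is {62°, 182°, 302°}.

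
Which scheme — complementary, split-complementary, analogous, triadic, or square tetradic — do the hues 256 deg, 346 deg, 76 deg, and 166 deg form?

Sort the hues: 76°, 166°, 256°, 346°.
Successive gaps around the wheel: 90°, 90°, 90°, 90°.
Four hues every 90° form a square tetradic scheme.

square tetradic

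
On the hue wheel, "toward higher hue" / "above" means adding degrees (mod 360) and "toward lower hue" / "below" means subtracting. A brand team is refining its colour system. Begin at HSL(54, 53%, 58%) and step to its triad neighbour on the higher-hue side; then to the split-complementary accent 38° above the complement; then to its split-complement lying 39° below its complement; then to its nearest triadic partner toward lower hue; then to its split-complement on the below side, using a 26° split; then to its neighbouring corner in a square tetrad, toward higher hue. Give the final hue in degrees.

triadic ↑ +120°: 54 + 120 = 174°
split-comp 38° ↑ +218°: 174 + 218 = 392 → 392 − 360 = 32°
split-comp 39° ↓ +141°: 32 + 141 = 173°
triadic ↓ −120°: 173 − 120 = 53°
split-comp 26° ↓ +154°: 53 + 154 = 207°
square ↑ +90°: 207 + 90 = 297°

297°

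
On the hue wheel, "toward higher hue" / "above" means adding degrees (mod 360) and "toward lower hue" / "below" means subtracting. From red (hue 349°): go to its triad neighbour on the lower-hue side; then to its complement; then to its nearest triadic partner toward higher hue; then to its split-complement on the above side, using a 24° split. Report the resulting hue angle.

triadic ↓ −120°: 349 − 120 = 229°
complement +180°: 229 + 180 = 409 → 409 − 360 = 49°
triadic ↑ +120°: 49 + 120 = 169°
split-comp 24° ↑ +204°: 169 + 204 = 373 → 373 − 360 = 13°

13°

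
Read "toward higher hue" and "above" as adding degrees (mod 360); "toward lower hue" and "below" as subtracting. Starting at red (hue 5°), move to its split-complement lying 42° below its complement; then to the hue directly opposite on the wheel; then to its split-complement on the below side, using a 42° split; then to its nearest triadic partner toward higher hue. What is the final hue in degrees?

221°

split-comp 42° ↓ +138°: 5 + 138 = 143°
complement +180°: 143 + 180 = 323°
split-comp 42° ↓ +138°: 323 + 138 = 461 → 461 − 360 = 101°
triadic ↑ +120°: 101 + 120 = 221°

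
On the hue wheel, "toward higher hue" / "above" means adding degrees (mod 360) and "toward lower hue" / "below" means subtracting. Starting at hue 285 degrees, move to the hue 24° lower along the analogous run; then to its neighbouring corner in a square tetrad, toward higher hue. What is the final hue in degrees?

351°

285 − 24 = 261°   (analog 24° ↓)
261 + 90 = 351°   (square ↑)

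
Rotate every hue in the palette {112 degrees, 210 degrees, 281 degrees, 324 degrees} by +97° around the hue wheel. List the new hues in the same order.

112 + 97 = 209°
210 + 97 = 307°
281 + 97 = 378 → 378 − 360 = 18°
324 + 97 = 421 → 421 − 360 = 61°

209°, 307°, 18°, 61°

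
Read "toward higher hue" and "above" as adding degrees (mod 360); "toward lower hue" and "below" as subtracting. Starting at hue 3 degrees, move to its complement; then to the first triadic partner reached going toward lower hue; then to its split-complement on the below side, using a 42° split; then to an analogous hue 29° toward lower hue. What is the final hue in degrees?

172°

3 + 180 = 183°   (complement)
183 − 120 = 63°   (triadic ↓)
63 + 138 = 201°   (split-comp 42° ↓)
201 − 29 = 172°   (analog 29° ↓)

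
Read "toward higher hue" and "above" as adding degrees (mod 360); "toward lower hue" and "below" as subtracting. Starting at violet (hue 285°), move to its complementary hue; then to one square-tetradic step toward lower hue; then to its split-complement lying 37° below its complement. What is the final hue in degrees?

158°

complement +180°: 285 + 180 = 465 → 465 − 360 = 105°
square ↓ −90°: 105 − 90 = 15°
split-comp 37° ↓ +143°: 15 + 143 = 158°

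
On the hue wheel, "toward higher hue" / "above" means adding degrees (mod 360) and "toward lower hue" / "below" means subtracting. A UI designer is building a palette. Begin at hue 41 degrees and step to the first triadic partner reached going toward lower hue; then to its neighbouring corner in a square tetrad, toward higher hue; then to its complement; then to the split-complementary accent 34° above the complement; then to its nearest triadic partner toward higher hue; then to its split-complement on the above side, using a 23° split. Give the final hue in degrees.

41 − 120 = -79 → -79 + 360 = 281°   (triadic ↓)
281 + 90 = 371 → 371 − 360 = 11°   (square ↑)
11 + 180 = 191°   (complement)
191 + 214 = 405 → 405 − 360 = 45°   (split-comp 34° ↑)
45 + 120 = 165°   (triadic ↑)
165 + 203 = 368 → 368 − 360 = 8°   (split-comp 23° ↑)

8°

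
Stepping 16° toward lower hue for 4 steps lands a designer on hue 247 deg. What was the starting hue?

4 steps of 16° (toward lower hue) give a net shift of −64°.
Start = end − shift: 247 + 64 = 311°

311°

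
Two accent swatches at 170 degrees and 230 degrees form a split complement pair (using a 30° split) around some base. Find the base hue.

The accents sit 30° either side of the complement, so the complement is their short-arc midpoint on the wheel.
Short-arc midpoint of 170° and 230°: 200°.
Base is 180° from the complement: 200 − 180 = 20°

20°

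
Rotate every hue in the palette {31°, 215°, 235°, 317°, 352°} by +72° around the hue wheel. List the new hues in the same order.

103°, 287°, 307°, 29°, 64°

31 + 72 = 103°
215 + 72 = 287°
235 + 72 = 307°
317 + 72 = 389 → 389 − 360 = 29°
352 + 72 = 424 → 424 − 360 = 64°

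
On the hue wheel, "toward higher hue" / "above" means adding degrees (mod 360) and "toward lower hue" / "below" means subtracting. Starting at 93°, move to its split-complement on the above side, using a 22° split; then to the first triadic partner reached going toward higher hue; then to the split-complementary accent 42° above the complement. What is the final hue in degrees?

277°

93 + 202 = 295°   (split-comp 22° ↑)
295 + 120 = 415 → 415 − 360 = 55°   (triadic ↑)
55 + 222 = 277°   (split-comp 42° ↑)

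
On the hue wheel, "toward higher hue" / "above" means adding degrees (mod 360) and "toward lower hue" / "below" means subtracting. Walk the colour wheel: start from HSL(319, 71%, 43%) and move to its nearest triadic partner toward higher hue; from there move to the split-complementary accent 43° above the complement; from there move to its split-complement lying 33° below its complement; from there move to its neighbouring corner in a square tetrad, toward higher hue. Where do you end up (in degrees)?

179°

+120° (triadic ↑): 319 + 120 = 439 → 439 − 360 = 79°
+223° (split-comp 43° ↑): 79 + 223 = 302°
+147° (split-comp 33° ↓): 302 + 147 = 449 → 449 − 360 = 89°
+90° (square ↑): 89 + 90 = 179°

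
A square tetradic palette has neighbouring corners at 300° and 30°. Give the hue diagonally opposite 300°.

A square tetradic scheme places four hues 90° apart; opposite corners are 180° apart.
300 + 180 = 480 → 480 − 360 = 120°

120°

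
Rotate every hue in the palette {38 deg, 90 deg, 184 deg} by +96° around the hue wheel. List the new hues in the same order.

134°, 186°, 280°

38 + 96 = 134°
90 + 96 = 186°
184 + 96 = 280°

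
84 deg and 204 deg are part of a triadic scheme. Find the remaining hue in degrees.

A triad places three hues 120° apart.
The full set through 84° is {84°, 204°, 324°}.
Given {84°, 204°}, the missing hue is 324°.

324°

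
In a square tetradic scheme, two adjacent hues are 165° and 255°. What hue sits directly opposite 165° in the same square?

A square tetradic scheme places four hues 90° apart; opposite corners are 180° apart.
165 + 180 = 345°

345°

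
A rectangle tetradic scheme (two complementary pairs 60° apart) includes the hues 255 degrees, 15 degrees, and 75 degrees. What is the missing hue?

A rectangular tetradic uses two complementary pairs 60° apart: offsets 0°, 60°, 180°, 240°.
Among {15°, 75°, 255°}, 75° and 255° are a 180° pair.
The remaining hue 15° needs its own complement: 15 + 180 = 195°

195°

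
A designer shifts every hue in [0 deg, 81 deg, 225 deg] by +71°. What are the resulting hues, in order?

71°, 152°, 296°

0 + 71 = 71°
81 + 71 = 152°
225 + 71 = 296°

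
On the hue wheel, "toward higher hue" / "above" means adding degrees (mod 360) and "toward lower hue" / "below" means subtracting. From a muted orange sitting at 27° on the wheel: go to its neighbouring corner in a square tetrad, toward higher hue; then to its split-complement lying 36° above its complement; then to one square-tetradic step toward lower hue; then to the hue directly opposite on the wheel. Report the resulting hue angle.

27 + 90 = 117°   (square ↑)
117 + 216 = 333°   (split-comp 36° ↑)
333 − 90 = 243°   (square ↓)
243 + 180 = 423 → 423 − 360 = 63°   (complement)

63°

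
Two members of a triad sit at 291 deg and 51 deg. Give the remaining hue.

A triad spaces three hues 120° apart.
The full set is {51°, 171°, 291°}.

171°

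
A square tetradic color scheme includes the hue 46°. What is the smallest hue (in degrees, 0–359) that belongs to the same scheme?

46°

A square tetradic scheme places four hues every 90°.
The full set through 46° is {46°, 136°, 226°, 316°}.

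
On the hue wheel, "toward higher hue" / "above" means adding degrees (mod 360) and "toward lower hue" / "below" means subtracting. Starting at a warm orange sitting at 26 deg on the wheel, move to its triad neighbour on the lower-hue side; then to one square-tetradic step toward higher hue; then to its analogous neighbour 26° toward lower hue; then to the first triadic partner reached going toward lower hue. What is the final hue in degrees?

triadic ↓ −120°: 26 − 120 = -94 → -94 + 360 = 266°
square ↑ +90°: 266 + 90 = 356°
analog 26° ↓ −26°: 356 − 26 = 330°
triadic ↓ −120°: 330 − 120 = 210°

210°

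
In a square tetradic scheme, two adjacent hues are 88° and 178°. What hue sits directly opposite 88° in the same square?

268°

A square tetradic scheme places four hues 90° apart; opposite corners are 180° apart.
88 + 180 = 268°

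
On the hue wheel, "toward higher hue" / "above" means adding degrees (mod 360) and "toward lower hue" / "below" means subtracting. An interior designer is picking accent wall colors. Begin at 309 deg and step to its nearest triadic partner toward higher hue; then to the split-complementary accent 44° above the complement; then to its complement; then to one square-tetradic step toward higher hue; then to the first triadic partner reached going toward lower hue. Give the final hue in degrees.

triadic ↑ +120°: 309 + 120 = 429 → 429 − 360 = 69°
split-comp 44° ↑ +224°: 69 + 224 = 293°
complement +180°: 293 + 180 = 473 → 473 − 360 = 113°
square ↑ +90°: 113 + 90 = 203°
triadic ↓ −120°: 203 − 120 = 83°

83°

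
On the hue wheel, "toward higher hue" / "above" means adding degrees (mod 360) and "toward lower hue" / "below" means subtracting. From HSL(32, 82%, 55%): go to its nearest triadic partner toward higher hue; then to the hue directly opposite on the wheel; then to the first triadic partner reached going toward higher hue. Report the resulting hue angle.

92°

triadic ↑ +120°: 32 + 120 = 152°
complement +180°: 152 + 180 = 332°
triadic ↑ +120°: 332 + 120 = 452 → 452 − 360 = 92°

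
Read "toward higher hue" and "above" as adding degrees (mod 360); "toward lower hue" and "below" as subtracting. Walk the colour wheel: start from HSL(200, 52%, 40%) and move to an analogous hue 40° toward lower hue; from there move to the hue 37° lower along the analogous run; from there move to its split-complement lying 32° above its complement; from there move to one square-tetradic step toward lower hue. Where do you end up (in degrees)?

245°

200 − 40 = 160°   (analog 40° ↓)
160 − 37 = 123°   (analog 37° ↓)
123 + 212 = 335°   (split-comp 32° ↑)
335 − 90 = 245°   (square ↓)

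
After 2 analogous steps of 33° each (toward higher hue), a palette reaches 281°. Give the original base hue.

2 steps of 33° (toward higher hue) give a net shift of +66°.
Start = end − shift: 281 − 66 = 215°

215°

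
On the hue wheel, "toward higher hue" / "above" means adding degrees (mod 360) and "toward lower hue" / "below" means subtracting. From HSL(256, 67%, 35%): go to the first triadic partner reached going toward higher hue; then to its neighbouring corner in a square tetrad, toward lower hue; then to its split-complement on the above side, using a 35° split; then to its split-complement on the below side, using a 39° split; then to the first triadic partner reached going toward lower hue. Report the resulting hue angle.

triadic ↑ +120°: 256 + 120 = 376 → 376 − 360 = 16°
square ↓ −90°: 16 − 90 = -74 → -74 + 360 = 286°
split-comp 35° ↑ +215°: 286 + 215 = 501 → 501 − 360 = 141°
split-comp 39° ↓ +141°: 141 + 141 = 282°
triadic ↓ −120°: 282 − 120 = 162°

162°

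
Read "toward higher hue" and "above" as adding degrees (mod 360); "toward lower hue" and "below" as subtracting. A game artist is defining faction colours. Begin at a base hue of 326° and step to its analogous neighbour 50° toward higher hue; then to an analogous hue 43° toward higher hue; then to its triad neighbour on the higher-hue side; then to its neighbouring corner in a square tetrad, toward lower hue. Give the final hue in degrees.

326 + 50 = 376 → 376 − 360 = 16°   (analog 50° ↑)
16 + 43 = 59°   (analog 43° ↑)
59 + 120 = 179°   (triadic ↑)
179 − 90 = 89°   (square ↓)

89°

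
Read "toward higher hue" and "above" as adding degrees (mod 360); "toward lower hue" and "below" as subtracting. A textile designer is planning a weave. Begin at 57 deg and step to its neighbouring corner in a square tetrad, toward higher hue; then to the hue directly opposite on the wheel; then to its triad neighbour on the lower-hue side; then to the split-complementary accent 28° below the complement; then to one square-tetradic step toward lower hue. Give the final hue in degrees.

269°

57 + 90 = 147°   (square ↑)
147 + 180 = 327°   (complement)
327 − 120 = 207°   (triadic ↓)
207 + 152 = 359°   (split-comp 28° ↓)
359 − 90 = 269°   (square ↓)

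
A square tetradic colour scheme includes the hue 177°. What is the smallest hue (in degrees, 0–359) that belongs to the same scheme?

87°

A square tetradic scheme places four hues every 90°.
The full set through 177° is {87°, 177°, 267°, 357°}.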